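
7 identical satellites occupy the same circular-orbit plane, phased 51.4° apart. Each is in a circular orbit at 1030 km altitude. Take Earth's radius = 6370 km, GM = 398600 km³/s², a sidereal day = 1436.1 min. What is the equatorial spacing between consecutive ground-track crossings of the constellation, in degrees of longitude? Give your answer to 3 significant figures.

3.78°

Semi-major axis a = 6370 + 1030 = 7400 km. Period T = 2π√(a³/μ) = 2π√(7400³/398600) = 6335.2 s = 105.59 min.
Single-satellite node shift = (6335.2/86166) × 360° = 26.47°.
With 7 satellites evenly phased, successive equator crossings are 26.47/7 = 3.781° apart.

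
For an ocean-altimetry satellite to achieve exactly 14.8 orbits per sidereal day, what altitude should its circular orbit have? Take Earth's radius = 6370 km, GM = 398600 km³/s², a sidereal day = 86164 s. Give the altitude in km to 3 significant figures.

Required period T = 86164 / 14.8 = 5821.9 s.
From T = 2π√(a³/μ): a = (μ T²/4π²)^(1/3) = (398600 × 5821.9² / 4π²)^(1/3) = 6995 km.
Altitude h = a − R = 6995 − 6370 = 625 km.

625 km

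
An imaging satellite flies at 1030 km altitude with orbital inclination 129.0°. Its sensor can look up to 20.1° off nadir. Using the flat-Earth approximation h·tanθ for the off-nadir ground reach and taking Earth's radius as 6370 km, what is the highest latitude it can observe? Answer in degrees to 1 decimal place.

Retrograde orbit: the ground track reaches ±(180° − i) = ±(180 − 129.0) = ±51.0°.
Sensor half-swath on the ground ≈ 1030·tan(20.1°) = 377 km = 3.39° of latitude.
Maximum observable latitude ≈ 51.0 + 3.39 = 54.4°.

54.4°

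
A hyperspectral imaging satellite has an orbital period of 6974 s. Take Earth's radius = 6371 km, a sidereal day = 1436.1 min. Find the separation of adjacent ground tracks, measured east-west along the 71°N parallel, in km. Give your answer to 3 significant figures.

Node shift per orbit = (6974.0/86166) × 360° = 29.14°.
Equatorial spacing = 29.14 × 111.2 km/° = 3240 km.
At 71° latitude, spacing = 3240 × cos(71°) = 1055 km.

1050 km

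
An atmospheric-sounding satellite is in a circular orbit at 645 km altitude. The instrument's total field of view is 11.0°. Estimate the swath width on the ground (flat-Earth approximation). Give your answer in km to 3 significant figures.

124 km

Half-angle = 11.0°/2 = 5.5°.
Swath width ≈ 2h·tan(θ/2) = 2 × 645 × tan(5.5°) = 124.2 km.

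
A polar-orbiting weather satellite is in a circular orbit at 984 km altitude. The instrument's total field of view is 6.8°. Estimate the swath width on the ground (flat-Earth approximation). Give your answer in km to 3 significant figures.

117 km

Half-angle = 6.8°/2 = 3.4°.
Swath width ≈ 2h·tan(θ/2) = 2 × 984 × tan(3.4°) = 116.9 km.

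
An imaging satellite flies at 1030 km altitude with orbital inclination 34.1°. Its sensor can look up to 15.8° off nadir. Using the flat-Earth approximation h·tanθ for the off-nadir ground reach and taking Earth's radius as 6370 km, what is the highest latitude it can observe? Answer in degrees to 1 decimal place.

36.7°

For a prograde orbit the ground track reaches latitude ±i = ±34.1°.
Sensor half-swath on the ground ≈ 1030·tan(15.8°) = 291 km = 2.62° of latitude.
Maximum observable latitude ≈ 34.1 + 2.62 = 36.7°.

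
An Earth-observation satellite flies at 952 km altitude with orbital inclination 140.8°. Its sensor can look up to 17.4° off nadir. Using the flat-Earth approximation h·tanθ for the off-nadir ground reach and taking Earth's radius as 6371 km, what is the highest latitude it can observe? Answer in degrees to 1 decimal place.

Retrograde orbit: the ground track reaches ±(180° − i) = ±(180 − 140.8) = ±39.2°.
Sensor half-swath on the ground ≈ 952·tan(17.4°) = 298 km = 2.68° of latitude.
Maximum observable latitude ≈ 39.2 + 2.68 = 41.9°.

41.9°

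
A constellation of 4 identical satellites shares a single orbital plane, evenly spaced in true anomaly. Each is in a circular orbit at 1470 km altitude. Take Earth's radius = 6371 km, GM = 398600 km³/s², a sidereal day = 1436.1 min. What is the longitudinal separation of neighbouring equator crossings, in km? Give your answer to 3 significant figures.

Semi-major axis a = 6371 + 1470 = 7841 km. Period T = 2π√(a³/μ) = 2π√(7841³/398600) = 6909.8 s = 115.16 min.
Single-satellite node shift = (6909.8/86166) × 360° = 28.87°.
With 4 satellites evenly phased, successive equator crossings are 28.87/4 = 7.217° apart.
That is 7.217 × 111.2 = 803 km at the equator.

803 km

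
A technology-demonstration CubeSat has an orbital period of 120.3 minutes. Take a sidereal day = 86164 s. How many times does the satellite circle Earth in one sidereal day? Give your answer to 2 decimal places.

11.94

T = 120.3 min = 7218.0 s.
Orbits per sidereal day = 86164 / 7218.0 = 11.937.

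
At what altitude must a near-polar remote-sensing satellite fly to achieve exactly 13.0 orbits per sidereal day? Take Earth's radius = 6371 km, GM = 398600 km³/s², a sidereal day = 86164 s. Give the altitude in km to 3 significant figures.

1260 km

Required period T = 86164 / 13.0 = 6628.0 s.
From T = 2π√(a³/μ): a = (μ T²/4π²)^(1/3) = (398600 × 6628.0² / 4π²)^(1/3) = 7626 km.
Altitude h = a − R = 7626 − 6371 = 1255 km.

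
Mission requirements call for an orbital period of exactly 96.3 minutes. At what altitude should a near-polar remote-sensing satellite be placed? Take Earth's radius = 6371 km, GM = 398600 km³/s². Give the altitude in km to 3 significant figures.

T = 96.3 min = 5778.0 s.
From T = 2π√(a³/μ): a = (μ T²/4π²)^(1/3) = (398600 × 5778.0² / 4π²)^(1/3) = 6959 km.
Altitude h = a − R = 6959 − 6371 = 588 km.

588 km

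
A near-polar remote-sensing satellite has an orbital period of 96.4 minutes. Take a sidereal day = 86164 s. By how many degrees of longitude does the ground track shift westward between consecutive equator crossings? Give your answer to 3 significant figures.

T = 96.4 min = 5784.0 s.
During one orbit Earth rotates (5784.0 / 86164) × 360° = 24.17°.

24.2°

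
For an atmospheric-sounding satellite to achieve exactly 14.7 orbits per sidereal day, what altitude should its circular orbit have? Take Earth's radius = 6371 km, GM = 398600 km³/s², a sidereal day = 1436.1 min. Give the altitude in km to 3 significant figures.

Required period T = 86166 / 14.7 = 5861.6 s.
From T = 2π√(a³/μ): a = (μ T²/4π²)^(1/3) = (398600 × 5861.6² / 4π²)^(1/3) = 7026 km.
Altitude h = a − R = 7026 − 6371 = 655 km.

655 km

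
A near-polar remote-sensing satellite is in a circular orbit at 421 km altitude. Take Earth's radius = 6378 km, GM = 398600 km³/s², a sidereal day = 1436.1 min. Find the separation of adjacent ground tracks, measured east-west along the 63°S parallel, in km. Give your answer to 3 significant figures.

1180 km

Semi-major axis a = 6378 + 421 = 6799 km. Period T = 2π√(a³/μ) = 2π√(6799³/398600) = 5579.3 s = 92.99 min.
Node shift per orbit = (5579.3/86166) × 360° = 23.31°.
Equatorial spacing = 23.31 × 111.3 km/° = 2595 km.
At 63° latitude, spacing = 2595 × cos(63°) = 1178 km.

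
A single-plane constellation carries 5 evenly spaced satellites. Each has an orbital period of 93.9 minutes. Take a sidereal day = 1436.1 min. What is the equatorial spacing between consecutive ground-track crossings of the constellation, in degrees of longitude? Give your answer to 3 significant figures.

4.71°

T = 93.9 min = 5634.0 s.
Single-satellite node shift = (5634.0/86166) × 360° = 23.54°.
With 5 satellites evenly phased, successive equator crossings are 23.54/5 = 4.708° apart.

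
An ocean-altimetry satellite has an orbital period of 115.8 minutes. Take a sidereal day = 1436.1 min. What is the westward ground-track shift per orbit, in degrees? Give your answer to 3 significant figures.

T = 115.8 min = 6948.0 s.
During one orbit Earth rotates (6948.0 / 86166) × 360° = 29.03°.

29.0°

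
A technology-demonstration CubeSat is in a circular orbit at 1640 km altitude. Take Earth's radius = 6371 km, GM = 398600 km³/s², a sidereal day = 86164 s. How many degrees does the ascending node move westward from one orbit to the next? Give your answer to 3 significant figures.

29.8°

Semi-major axis a = 6371 + 1640 = 8011 km. Period T = 2π√(a³/μ) = 2π√(8011³/398600) = 7135.8 s = 118.93 min.
During one orbit Earth rotates (7135.8 / 86164) × 360° = 29.81°.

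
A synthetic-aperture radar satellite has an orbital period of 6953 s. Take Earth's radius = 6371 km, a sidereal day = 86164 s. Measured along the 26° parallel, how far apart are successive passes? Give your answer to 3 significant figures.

Node shift per orbit = (6953.0/86164) × 360° = 29.05°.
Equatorial spacing = 29.05 × 111.2 km/° = 3230 km.
At 26° latitude, spacing = 3230 × cos(26°) = 2903 km.

2900 km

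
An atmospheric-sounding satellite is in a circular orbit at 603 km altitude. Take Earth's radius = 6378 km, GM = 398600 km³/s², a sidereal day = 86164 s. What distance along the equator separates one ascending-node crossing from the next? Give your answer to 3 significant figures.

Semi-major axis a = 6378 + 603 = 6981 km. Period T = 2π√(a³/μ) = 2π√(6981³/398600) = 5804.8 s = 96.75 min.
During one orbit Earth rotates (5804.8 / 86164) × 360° = 24.25°.
At the equator that is 24.25° × (2π·6378/360) km/° = 24.25 × 111.3 = 2700 km.

2700 km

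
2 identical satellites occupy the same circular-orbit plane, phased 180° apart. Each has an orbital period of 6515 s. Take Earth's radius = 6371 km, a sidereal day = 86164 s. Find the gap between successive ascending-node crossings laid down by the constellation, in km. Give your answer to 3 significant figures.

Single-satellite node shift = (6515.0/86164) × 360° = 27.22°.
With 2 satellites evenly phased, successive equator crossings are 27.22/2 = 13.610° apart.
That is 13.610 × 111.2 = 1513 km at the equator.

1510 km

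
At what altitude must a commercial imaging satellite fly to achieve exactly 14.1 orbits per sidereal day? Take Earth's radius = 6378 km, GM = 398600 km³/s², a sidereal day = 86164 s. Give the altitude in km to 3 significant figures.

Required period T = 86164 / 14.1 = 6110.9 s.
From T = 2π√(a³/μ): a = (μ T²/4π²)^(1/3) = (398600 × 6110.9² / 4π²)^(1/3) = 7224 km.
Altitude h = a − R = 7224 − 6378 = 846 km.

846 km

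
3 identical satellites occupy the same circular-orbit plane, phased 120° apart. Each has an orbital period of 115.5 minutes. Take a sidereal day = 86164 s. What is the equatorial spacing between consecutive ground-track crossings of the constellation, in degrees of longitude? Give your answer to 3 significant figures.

T = 115.5 min = 6930.0 s.
Single-satellite node shift = (6930.0/86164) × 360° = 28.95°.
With 3 satellites evenly phased, successive equator crossings are 28.95/3 = 9.651° apart.

9.65°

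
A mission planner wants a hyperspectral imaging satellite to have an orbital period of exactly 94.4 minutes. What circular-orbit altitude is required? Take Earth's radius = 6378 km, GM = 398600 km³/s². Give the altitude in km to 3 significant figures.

490 km

T = 94.4 min = 5664.0 s.
From T = 2π√(a³/μ): a = (μ T²/4π²)^(1/3) = (398600 × 5664.0² / 4π²)^(1/3) = 6868 km.
Altitude h = a − R = 6868 − 6378 = 490 km.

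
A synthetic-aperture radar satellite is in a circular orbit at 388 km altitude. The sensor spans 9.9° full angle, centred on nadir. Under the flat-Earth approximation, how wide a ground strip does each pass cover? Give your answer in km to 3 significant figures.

Half-angle = 9.9°/2 = 4.95°.
Swath width ≈ 2h·tan(θ/2) = 2 × 388 × tan(4.95°) = 67.2 km.

67.2 km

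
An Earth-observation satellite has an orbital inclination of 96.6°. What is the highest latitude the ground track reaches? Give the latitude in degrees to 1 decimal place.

83.4°

Retrograde orbit: the ground track reaches ±(180° − i) = ±(180 − 96.6) = ±83.4°.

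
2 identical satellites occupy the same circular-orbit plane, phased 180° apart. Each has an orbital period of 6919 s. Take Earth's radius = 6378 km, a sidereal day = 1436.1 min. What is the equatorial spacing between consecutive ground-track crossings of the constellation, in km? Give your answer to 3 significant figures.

Single-satellite node shift = (6919.0/86166) × 360° = 28.91°.
With 2 satellites evenly phased, successive equator crossings are 28.91/2 = 14.454° apart.
That is 14.454 × 111.3 = 1609 km at the equator.

1610 km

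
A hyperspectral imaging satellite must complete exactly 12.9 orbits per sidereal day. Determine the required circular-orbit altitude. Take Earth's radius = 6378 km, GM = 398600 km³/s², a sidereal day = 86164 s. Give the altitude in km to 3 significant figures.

1290 km

Required period T = 86164 / 12.9 = 6679.4 s.
From T = 2π√(a³/μ): a = (μ T²/4π²)^(1/3) = (398600 × 6679.4² / 4π²)^(1/3) = 7666 km.
Altitude h = a − R = 7666 − 6378 = 1288 km.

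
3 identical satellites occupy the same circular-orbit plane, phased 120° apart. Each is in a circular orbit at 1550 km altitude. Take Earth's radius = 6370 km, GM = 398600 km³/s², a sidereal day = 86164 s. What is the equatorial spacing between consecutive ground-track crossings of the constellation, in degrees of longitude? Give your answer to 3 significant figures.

9.77°

Semi-major axis a = 6370 + 1550 = 7920 km. Period T = 2π√(a³/μ) = 2π√(7920³/398600) = 7014.5 s = 116.91 min.
Single-satellite node shift = (7014.5/86164) × 360° = 29.31°.
With 3 satellites evenly phased, successive equator crossings are 29.31/3 = 9.769° apart.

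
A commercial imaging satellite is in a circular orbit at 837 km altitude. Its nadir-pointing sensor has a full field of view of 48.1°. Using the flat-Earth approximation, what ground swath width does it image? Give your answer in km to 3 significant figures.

Half-angle = 48.1°/2 = 24.05°.
Swath width ≈ 2h·tan(θ/2) = 2 × 837 × tan(24.05°) = 747.1 km.

747 km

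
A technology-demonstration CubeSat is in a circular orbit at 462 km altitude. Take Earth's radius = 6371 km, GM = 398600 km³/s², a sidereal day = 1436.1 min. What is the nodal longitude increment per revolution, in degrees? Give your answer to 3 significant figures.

23.5°

Semi-major axis a = 6371 + 462 = 6833 km. Period T = 2π√(a³/μ) = 2π√(6833³/398600) = 5621.2 s = 93.69 min.
During one orbit Earth rotates (5621.2 / 86166) × 360° = 23.49°.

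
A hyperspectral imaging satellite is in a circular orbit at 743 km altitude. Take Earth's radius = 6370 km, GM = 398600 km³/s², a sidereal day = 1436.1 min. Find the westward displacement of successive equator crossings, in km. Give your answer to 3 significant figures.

2770 km

Semi-major axis a = 6370 + 743 = 7113 km. Period T = 2π√(a³/μ) = 2π√(7113³/398600) = 5970.2 s = 99.50 min.
During one orbit Earth rotates (5970.2 / 86166) × 360° = 24.94°.
At the equator that is 24.94° × (2π·6370/360) km/° = 24.94 × 111.2 = 2773 km.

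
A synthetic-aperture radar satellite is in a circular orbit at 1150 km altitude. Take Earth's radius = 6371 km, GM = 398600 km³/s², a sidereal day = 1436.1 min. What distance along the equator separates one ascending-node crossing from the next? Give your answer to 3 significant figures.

3020 km

Semi-major axis a = 6371 + 1150 = 7521 km. Period T = 2π√(a³/μ) = 2π√(7521³/398600) = 6491.2 s = 108.19 min.
During one orbit Earth rotates (6491.2 / 86166) × 360° = 27.12°.
At the equator that is 27.12° × (2π·6371/360) km/° = 27.12 × 111.2 = 3016 km.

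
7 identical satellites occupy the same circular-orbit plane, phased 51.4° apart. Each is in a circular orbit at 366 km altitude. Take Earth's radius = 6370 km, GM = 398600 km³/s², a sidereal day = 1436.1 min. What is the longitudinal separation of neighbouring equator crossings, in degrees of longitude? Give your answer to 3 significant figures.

Semi-major axis a = 6370 + 366 = 6736 km. Period T = 2π√(a³/μ) = 2π√(6736³/398600) = 5501.9 s = 91.70 min.
Single-satellite node shift = (5501.9/86166) × 360° = 22.99°.
With 7 satellites evenly phased, successive equator crossings are 22.99/7 = 3.284° apart.

3.28°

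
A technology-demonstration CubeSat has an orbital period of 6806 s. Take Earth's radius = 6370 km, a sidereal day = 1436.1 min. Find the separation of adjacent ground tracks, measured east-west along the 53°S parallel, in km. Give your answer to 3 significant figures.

Node shift per orbit = (6806.0/86166) × 360° = 28.44°.
Equatorial spacing = 28.44 × 111.2 km/° = 3161 km.
At 53° latitude, spacing = 3161 × cos(53°) = 1903 km.

1900 km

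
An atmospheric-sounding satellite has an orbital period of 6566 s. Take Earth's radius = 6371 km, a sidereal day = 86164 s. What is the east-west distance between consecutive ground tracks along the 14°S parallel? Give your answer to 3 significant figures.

2960 km

Node shift per orbit = (6566.0/86164) × 360° = 27.43°.
Equatorial spacing = 27.43 × 111.2 km/° = 3050 km.
At 14° latitude, spacing = 3050 × cos(14°) = 2960 km.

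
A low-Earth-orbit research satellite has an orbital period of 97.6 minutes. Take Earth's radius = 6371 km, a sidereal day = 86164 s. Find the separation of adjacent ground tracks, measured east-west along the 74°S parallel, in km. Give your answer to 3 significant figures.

750 km

T = 97.6 min = 5856.0 s.
Node shift per orbit = (5856.0/86164) × 360° = 24.47°.
Equatorial spacing = 24.47 × 111.2 km/° = 2721 km.
At 74° latitude, spacing = 2721 × cos(74°) = 750 km.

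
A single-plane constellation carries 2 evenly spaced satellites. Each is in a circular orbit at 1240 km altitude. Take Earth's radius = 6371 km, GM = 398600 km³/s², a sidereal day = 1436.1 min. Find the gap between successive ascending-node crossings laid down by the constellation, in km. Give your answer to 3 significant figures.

Semi-major axis a = 6371 + 1240 = 7611 km. Period T = 2π√(a³/μ) = 2π√(7611³/398600) = 6608.1 s = 110.13 min.
Single-satellite node shift = (6608.1/86166) × 360° = 27.61°.
With 2 satellites evenly phased, successive equator crossings are 27.61/2 = 13.804° apart.
That is 13.804 × 111.2 = 1535 km at the equator.

1530 km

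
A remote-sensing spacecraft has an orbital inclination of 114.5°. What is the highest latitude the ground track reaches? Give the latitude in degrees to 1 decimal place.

65.5°

Retrograde orbit: the ground track reaches ±(180° − i) = ±(180 − 114.5) = ±65.5°.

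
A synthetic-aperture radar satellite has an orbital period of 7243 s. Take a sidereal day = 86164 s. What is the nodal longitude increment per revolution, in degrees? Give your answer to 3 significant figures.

During one orbit Earth rotates (7243.0 / 86164) × 360° = 30.26°.

30.3°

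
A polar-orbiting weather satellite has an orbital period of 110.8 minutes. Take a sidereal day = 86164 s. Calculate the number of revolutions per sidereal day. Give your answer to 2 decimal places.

T = 110.8 min = 6648.0 s.
Orbits per sidereal day = 86164 / 6648.0 = 12.961.

12.96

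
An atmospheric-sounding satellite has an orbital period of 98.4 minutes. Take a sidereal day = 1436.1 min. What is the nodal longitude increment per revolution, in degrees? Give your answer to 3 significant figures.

T = 98.4 min = 5904.0 s.
During one orbit Earth rotates (5904.0 / 86166) × 360° = 24.67°.

24.7°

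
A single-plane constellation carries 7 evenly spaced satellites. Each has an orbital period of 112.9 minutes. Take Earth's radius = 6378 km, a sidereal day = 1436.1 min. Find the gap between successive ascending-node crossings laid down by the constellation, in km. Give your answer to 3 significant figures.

T = 112.9 min = 6774.0 s.
Single-satellite node shift = (6774.0/86166) × 360° = 28.30°.
With 7 satellites evenly phased, successive equator crossings are 28.30/7 = 4.043° apart.
That is 4.043 × 111.3 = 450 km at the equator.

450 km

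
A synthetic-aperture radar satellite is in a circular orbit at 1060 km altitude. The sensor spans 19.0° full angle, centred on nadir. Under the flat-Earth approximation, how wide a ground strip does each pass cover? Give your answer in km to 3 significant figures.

Half-angle = 19.0°/2 = 9.5°.
Swath width ≈ 2h·tan(θ/2) = 2 × 1060 × tan(9.5°) = 354.8 km.

355 km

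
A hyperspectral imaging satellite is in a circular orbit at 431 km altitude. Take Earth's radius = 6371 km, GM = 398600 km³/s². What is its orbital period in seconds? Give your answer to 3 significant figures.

Semi-major axis a = 6371 + 431 = 6802 km. Period T = 2π√(a³/μ) = 2π√(6802³/398600) = 5583.0 s = 93.05 min.

5580 seconds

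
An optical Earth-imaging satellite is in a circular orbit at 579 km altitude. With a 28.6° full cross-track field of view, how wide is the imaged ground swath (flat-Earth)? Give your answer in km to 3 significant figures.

Half-angle = 28.6°/2 = 14.3°.
Swath width ≈ 2h·tan(θ/2) = 2 × 579 × tan(14.3°) = 295.2 km.

295 km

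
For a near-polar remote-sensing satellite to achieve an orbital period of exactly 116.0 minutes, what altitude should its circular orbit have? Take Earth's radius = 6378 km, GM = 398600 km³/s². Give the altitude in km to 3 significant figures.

T = 116.0 min = 6960.0 s.
From T = 2π√(a³/μ): a = (μ T²/4π²)^(1/3) = (398600 × 6960.0² / 4π²)^(1/3) = 7879 km.
Altitude h = a − R = 7879 − 6378 = 1501 km.

1500 km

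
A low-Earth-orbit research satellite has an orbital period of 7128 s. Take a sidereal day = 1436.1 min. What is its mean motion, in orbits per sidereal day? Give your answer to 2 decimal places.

12.09

Orbits per sidereal day = 86166 / 7128.0 = 12.088.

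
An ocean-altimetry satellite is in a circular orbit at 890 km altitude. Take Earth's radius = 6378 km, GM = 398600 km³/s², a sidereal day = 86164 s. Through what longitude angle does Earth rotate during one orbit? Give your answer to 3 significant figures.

25.8°

Semi-major axis a = 6378 + 890 = 7268 km. Period T = 2π√(a³/μ) = 2π√(7268³/398600) = 6166.4 s = 102.77 min.
During one orbit Earth rotates (6166.4 / 86164) × 360° = 25.76°.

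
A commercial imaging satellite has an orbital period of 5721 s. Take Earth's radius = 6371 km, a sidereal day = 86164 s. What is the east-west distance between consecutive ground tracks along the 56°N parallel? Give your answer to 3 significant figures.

Node shift per orbit = (5721.0/86164) × 360° = 23.90°.
Equatorial spacing = 23.90 × 111.2 km/° = 2658 km.
At 56° latitude, spacing = 2658 × cos(56°) = 1486 km.

1490 km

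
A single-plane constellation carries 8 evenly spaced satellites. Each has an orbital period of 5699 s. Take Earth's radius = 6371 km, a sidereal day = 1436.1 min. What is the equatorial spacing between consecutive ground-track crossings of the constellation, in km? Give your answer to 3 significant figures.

Single-satellite node shift = (5699.0/86166) × 360° = 23.81°.
With 8 satellites evenly phased, successive equator crossings are 23.81/8 = 2.976° apart.
That is 2.976 × 111.2 = 331 km at the equator.

331 km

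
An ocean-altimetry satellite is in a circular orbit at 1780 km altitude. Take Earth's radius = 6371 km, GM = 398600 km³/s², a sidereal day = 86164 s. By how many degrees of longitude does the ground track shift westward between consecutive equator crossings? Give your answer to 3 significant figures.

Semi-major axis a = 6371 + 1780 = 8151 km. Period T = 2π√(a³/μ) = 2π√(8151³/398600) = 7323.6 s = 122.06 min.
During one orbit Earth rotates (7323.6 / 86164) × 360° = 30.60°.

30.6°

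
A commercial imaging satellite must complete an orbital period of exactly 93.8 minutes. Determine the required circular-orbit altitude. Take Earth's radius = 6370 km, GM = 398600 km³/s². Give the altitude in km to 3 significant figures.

T = 93.8 min = 5628.0 s.
From T = 2π√(a³/μ): a = (μ T²/4π²)^(1/3) = (398600 × 5628.0² / 4π²)^(1/3) = 6839 km.
Altitude h = a − R = 6839 − 6370 = 469 km.

469 km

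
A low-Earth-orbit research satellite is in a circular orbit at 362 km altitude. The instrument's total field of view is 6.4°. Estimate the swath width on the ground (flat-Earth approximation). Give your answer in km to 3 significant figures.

Half-angle = 6.4°/2 = 3.2°.
Swath width ≈ 2h·tan(θ/2) = 2 × 362 × tan(3.2°) = 40.5 km.

40.5 km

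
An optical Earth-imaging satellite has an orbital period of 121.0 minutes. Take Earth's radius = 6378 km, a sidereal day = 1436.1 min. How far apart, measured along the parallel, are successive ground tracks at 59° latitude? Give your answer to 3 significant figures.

1740 km

T = 121.0 min = 7260.0 s.
Node shift per orbit = (7260.0/86166) × 360° = 30.33°.
Equatorial spacing = 30.33 × 111.3 km/° = 3376 km.
At 59° latitude, spacing = 3376 × cos(59°) = 1739 km.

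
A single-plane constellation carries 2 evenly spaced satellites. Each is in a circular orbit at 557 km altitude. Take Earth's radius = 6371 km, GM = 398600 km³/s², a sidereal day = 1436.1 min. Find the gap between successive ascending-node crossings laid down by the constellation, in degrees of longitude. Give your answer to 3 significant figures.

Semi-major axis a = 6371 + 557 = 6928 km. Period T = 2π√(a³/μ) = 2π√(6928³/398600) = 5738.8 s = 95.65 min.
Single-satellite node shift = (5738.8/86166) × 360° = 23.98°.
With 2 satellites evenly phased, successive equator crossings are 23.98/2 = 11.988° apart.

12.0°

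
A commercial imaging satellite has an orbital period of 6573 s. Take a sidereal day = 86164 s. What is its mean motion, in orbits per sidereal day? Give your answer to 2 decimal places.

13.11

Orbits per sidereal day = 86164 / 6573.0 = 13.109.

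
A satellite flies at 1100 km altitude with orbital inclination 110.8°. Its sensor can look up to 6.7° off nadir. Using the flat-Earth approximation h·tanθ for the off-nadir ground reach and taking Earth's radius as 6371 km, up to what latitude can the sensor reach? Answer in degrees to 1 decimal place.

70.4°

Retrograde orbit: the ground track reaches ±(180° − i) = ±(180 − 110.8) = ±69.2°.
Sensor half-swath on the ground ≈ 1100·tan(6.7°) = 129 km = 1.16° of latitude.
Maximum observable latitude ≈ 69.2 + 1.16 = 70.4°.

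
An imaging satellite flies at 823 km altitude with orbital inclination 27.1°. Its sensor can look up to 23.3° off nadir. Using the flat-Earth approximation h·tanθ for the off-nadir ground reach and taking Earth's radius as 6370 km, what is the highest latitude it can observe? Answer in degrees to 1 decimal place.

For a prograde orbit the ground track reaches latitude ±i = ±27.1°.
Sensor half-swath on the ground ≈ 823·tan(23.3°) = 354 km = 3.19° of latitude.
Maximum observable latitude ≈ 27.1 + 3.19 = 30.3°.

30.3°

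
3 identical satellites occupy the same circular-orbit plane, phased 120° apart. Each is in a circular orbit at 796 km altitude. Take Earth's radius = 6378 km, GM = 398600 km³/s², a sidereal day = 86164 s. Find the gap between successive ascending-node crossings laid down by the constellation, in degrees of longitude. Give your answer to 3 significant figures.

Semi-major axis a = 6378 + 796 = 7174 km. Period T = 2π√(a³/μ) = 2π√(7174³/398600) = 6047.2 s = 100.79 min.
Single-satellite node shift = (6047.2/86164) × 360° = 25.27°.
With 3 satellites evenly phased, successive equator crossings are 25.27/3 = 8.422° apart.

8.42°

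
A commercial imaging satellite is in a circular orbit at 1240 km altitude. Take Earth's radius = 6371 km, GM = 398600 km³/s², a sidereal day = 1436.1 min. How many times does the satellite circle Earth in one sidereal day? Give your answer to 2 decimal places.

13.04

Semi-major axis a = 6371 + 1240 = 7611 km. Period T = 2π√(a³/μ) = 2π√(7611³/398600) = 6608.1 s = 110.13 min.
Orbits per sidereal day = 86166 / 6608.1 = 13.040.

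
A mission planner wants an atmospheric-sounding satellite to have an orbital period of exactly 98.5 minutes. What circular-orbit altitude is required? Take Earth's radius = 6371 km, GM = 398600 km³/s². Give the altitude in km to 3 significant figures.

T = 98.5 min = 5910.0 s.
From T = 2π√(a³/μ): a = (μ T²/4π²)^(1/3) = (398600 × 5910.0² / 4π²)^(1/3) = 7065 km.
Altitude h = a − R = 7065 − 6371 = 694 km.

694 km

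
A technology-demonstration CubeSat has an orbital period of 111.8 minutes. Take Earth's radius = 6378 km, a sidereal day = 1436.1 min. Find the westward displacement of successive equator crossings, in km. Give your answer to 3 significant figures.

3120 km

T = 111.8 min = 6708.0 s.
During one orbit Earth rotates (6708.0 / 86166) × 360° = 28.03°.
At the equator that is 28.03° × (2π·6378/360) km/° = 28.03 × 111.3 = 3120 km.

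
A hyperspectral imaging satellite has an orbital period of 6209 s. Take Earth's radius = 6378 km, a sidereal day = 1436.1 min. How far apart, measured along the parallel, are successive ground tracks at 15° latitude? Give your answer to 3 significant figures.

2790 km

Node shift per orbit = (6209.0/86166) × 360° = 25.94°.
Equatorial spacing = 25.94 × 111.3 km/° = 2888 km.
At 15° latitude, spacing = 2888 × cos(15°) = 2789 km.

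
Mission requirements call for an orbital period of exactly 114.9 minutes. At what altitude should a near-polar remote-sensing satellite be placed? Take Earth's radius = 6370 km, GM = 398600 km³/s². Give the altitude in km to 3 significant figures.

1460 km

T = 114.9 min = 6894.0 s.
From T = 2π√(a³/μ): a = (μ T²/4π²)^(1/3) = (398600 × 6894.0² / 4π²)^(1/3) = 7829 km.
Altitude h = a − R = 7829 − 6370 = 1459 km.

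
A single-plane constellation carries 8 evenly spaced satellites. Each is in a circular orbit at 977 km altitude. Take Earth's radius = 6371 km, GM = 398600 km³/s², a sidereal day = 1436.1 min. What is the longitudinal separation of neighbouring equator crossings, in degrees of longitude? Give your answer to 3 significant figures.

Semi-major axis a = 6371 + 977 = 7348 km. Period T = 2π√(a³/μ) = 2π√(7348³/398600) = 6268.5 s = 104.48 min.
Single-satellite node shift = (6268.5/86166) × 360° = 26.19°.
With 8 satellites evenly phased, successive equator crossings are 26.19/8 = 3.274° apart.

3.27°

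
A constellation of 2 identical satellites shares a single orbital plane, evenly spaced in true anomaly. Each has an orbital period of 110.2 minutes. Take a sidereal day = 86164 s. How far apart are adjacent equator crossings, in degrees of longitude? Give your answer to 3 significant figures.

T = 110.2 min = 6612.0 s.
Single-satellite node shift = (6612.0/86164) × 360° = 27.63°.
With 2 satellites evenly phased, successive equator crossings are 27.63/2 = 13.813° apart.

13.8°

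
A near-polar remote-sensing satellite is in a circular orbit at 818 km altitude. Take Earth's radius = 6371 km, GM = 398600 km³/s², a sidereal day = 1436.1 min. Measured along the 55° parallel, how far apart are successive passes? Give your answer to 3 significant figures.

Semi-major axis a = 6371 + 818 = 7189 km. Period T = 2π√(a³/μ) = 2π√(7189³/398600) = 6066.2 s = 101.10 min.
Node shift per orbit = (6066.2/86166) × 360° = 25.34°.
Equatorial spacing = 25.34 × 111.2 km/° = 2818 km.
At 55° latitude, spacing = 2818 × cos(55°) = 1616 km.

1620 km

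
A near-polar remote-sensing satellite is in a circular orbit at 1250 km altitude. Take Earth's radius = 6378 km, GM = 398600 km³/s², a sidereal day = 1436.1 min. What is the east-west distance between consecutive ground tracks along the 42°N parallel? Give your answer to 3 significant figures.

2290 km

Semi-major axis a = 6378 + 1250 = 7628 km. Period T = 2π√(a³/μ) = 2π√(7628³/398600) = 6630.2 s = 110.50 min.
Node shift per orbit = (6630.2/86166) × 360° = 27.70°.
Equatorial spacing = 27.70 × 111.3 km/° = 3084 km.
At 42° latitude, spacing = 3084 × cos(42°) = 2292 km.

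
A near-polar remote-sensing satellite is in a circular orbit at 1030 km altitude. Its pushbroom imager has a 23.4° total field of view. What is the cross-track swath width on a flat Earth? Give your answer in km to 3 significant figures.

Half-angle = 23.4°/2 = 11.7°.
Swath width ≈ 2h·tan(θ/2) = 2 × 1030 × tan(11.7°) = 426.6 km.

427 km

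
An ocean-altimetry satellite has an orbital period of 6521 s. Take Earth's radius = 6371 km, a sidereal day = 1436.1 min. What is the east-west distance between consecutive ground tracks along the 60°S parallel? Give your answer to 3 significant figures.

1510 km

Node shift per orbit = (6521.0/86166) × 360° = 27.24°.
Equatorial spacing = 27.24 × 111.2 km/° = 3029 km.
At 60° latitude, spacing = 3029 × cos(60°) = 1515 km.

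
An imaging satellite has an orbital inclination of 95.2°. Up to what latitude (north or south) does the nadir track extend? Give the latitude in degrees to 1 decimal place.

Retrograde orbit: the ground track reaches ±(180° − i) = ±(180 − 95.2) = ±84.8°.

84.8°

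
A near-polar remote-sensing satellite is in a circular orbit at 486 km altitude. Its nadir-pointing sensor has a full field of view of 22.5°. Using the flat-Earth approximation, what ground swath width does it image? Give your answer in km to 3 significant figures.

Half-angle = 22.5°/2 = 11.25°.
Swath width ≈ 2h·tan(θ/2) = 2 × 486 × tan(11.25°) = 193.3 km.

193 km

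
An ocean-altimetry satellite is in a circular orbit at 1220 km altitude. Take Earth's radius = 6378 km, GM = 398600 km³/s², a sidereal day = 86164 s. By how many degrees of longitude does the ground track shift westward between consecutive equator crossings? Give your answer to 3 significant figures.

27.5°

Semi-major axis a = 6378 + 1220 = 7598 km. Period T = 2π√(a³/μ) = 2π√(7598³/398600) = 6591.1 s = 109.85 min.
During one orbit Earth rotates (6591.1 / 86164) × 360° = 27.54°.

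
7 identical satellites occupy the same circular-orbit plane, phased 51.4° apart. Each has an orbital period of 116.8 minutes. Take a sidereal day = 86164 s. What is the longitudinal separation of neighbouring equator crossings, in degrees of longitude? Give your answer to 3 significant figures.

T = 116.8 min = 7008.0 s.
Single-satellite node shift = (7008.0/86164) × 360° = 29.28°.
With 7 satellites evenly phased, successive equator crossings are 29.28/7 = 4.183° apart.

4.18°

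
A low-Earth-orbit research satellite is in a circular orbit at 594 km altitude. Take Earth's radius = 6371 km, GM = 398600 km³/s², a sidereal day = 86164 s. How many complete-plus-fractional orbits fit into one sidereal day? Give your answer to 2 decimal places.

Semi-major axis a = 6371 + 594 = 6965 km. Period T = 2π√(a³/μ) = 2π√(6965³/398600) = 5784.9 s = 96.41 min.
Orbits per sidereal day = 86164 / 5784.9 = 14.895.

14.89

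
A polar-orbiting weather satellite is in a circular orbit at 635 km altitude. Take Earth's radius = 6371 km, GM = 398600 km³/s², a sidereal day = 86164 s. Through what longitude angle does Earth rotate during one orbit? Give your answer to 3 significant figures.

24.4°

Semi-major axis a = 6371 + 635 = 7006 km. Period T = 2π√(a³/μ) = 2π√(7006³/398600) = 5836.0 s = 97.27 min.
During one orbit Earth rotates (5836.0 / 86164) × 360° = 24.38°.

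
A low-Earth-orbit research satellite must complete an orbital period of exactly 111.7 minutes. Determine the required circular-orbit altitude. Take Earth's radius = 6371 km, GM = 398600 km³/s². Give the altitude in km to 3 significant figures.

1310 km

T = 111.7 min = 6702.0 s.
From T = 2π√(a³/μ): a = (μ T²/4π²)^(1/3) = (398600 × 6702.0² / 4π²)^(1/3) = 7683 km.
Altitude h = a − R = 7683 − 6371 = 1312 km.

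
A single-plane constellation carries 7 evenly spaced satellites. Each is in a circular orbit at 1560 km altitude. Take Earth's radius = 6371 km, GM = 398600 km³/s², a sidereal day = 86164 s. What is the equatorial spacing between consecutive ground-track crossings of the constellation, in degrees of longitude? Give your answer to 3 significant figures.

4.20°

Semi-major axis a = 6371 + 1560 = 7931 km. Period T = 2π√(a³/μ) = 2π√(7931³/398600) = 7029.2 s = 117.15 min.
Single-satellite node shift = (7029.2/86164) × 360° = 29.37°.
With 7 satellites evenly phased, successive equator crossings are 29.37/7 = 4.195° apart.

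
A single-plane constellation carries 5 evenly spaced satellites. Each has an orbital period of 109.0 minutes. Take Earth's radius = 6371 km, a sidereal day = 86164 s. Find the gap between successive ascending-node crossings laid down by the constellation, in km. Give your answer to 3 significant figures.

T = 109.0 min = 6540.0 s.
Single-satellite node shift = (6540.0/86164) × 360° = 27.32°.
With 5 satellites evenly phased, successive equator crossings are 27.32/5 = 5.465° apart.
That is 5.465 × 111.2 = 608 km at the equator.

608 km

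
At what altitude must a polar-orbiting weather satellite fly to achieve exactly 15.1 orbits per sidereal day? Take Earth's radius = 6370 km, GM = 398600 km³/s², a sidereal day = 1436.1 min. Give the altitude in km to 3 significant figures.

532 km

Required period T = 86166 / 15.1 = 5706.4 s.
From T = 2π√(a³/μ): a = (μ T²/4π²)^(1/3) = (398600 × 5706.4² / 4π²)^(1/3) = 6902 km.
Altitude h = a − R = 6902 − 6370 = 532 km.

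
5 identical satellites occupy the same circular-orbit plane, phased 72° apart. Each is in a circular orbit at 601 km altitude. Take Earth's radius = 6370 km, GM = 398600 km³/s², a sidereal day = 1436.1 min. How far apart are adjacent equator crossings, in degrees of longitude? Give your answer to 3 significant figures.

Semi-major axis a = 6370 + 601 = 6971 km. Period T = 2π√(a³/μ) = 2π√(6971³/398600) = 5792.3 s = 96.54 min.
Single-satellite node shift = (5792.3/86166) × 360° = 24.20°.
With 5 satellites evenly phased, successive equator crossings are 24.20/5 = 4.840° apart.

4.84°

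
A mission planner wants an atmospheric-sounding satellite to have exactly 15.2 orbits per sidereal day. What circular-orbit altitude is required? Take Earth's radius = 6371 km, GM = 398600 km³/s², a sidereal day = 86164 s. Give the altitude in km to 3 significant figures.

Required period T = 86164 / 15.2 = 5668.7 s.
From T = 2π√(a³/μ): a = (μ T²/4π²)^(1/3) = (398600 × 5668.7² / 4π²)^(1/3) = 6871 km.
Altitude h = a − R = 6871 − 6371 = 500 km.

500 km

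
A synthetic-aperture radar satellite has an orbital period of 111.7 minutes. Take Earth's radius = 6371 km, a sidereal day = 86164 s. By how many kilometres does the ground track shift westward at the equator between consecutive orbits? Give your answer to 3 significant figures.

3110 km

T = 111.7 min = 6702.0 s.
During one orbit Earth rotates (6702.0 / 86164) × 360° = 28.00°.
At the equator that is 28.00° × (2π·6371/360) km/° = 28.00 × 111.2 = 3114 km.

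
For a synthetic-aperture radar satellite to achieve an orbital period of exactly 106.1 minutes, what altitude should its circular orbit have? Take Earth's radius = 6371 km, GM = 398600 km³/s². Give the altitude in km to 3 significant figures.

T = 106.1 min = 6366.0 s.
From T = 2π√(a³/μ): a = (μ T²/4π²)^(1/3) = (398600 × 6366.0² / 4π²)^(1/3) = 7424 km.
Altitude h = a − R = 7424 − 6371 = 1053 km.

1050 km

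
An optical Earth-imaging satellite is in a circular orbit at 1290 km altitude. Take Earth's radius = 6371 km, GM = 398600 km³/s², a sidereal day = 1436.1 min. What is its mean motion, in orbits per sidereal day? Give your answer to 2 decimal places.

12.91

Semi-major axis a = 6371 + 1290 = 7661 km. Period T = 2π√(a³/μ) = 2π√(7661³/398600) = 6673.3 s = 111.22 min.
Orbits per sidereal day = 86166 / 6673.3 = 12.912.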